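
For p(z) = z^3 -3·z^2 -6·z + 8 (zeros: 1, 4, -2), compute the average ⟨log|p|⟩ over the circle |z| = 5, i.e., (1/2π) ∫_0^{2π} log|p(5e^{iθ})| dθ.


Zeros: -2, 1, 4; r = 5.
Inside |z| < r: -2, 1, 4. Outside (|z| ≥ r): ∅.
p(0) = 8, so log|p(0)| = log(8) = 2.0794.
Apply Jensen: I(r) = log|p(0)| + Σ_k log(r/|z_k|), summed over zeros inside |z| < r.
  log(r/|z_k|) for z_k = 1: log(5/1) = 1.6094
  log(r/|z_k|) for z_k = 4: log(5/4) = 0.2231
  log(r/|z_k|) for z_k = -2: log(5/2) = 0.9163
Sum over inside zeros: 2.7489.
I(r) = log|p(0)| + (inside sum) = 2.0794 + 2.7489 = 4.8283.
Closed form (all zeros inside, monic): I(r) = n·log(r) = 3·log(5) = 4.8283. ✓

I(r) ≈ 4.8283.


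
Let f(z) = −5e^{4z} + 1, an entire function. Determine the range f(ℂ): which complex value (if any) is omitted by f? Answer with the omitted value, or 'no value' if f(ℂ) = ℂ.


Little Picard bounds the complement of f(ℂ) to at most one point.
e^{4z} is never zero on ℂ, so -5·e^{4z} takes every value in ℂ ∖ {0}. Adding 1 shifts the range to ℂ ∖ {1}. Thus f omits exactly the value 1.

Omitted value: 1.


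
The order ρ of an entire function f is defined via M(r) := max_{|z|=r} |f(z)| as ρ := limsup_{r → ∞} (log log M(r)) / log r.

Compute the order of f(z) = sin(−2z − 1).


sin(w) is a linear combination of e^{iw} and e^{−iw} (or e^w, e^{−w} in the hyperbolic case), so |sin(w)| ≤ e^{|w|}. With w = −2z − 1, |w| ≤ 2|z| + 1 = 2r + 1 on |z| = r, giving M(r) ≤ e^{2r + 1}, so ρ ≤ 1. On a suitable ray (z = it for sin/cos; z = t for sinh/cosh, t real → ∞), |sin(−2z − 1)| grows like e^{2|t|}/2, so ρ ≥ 1. Hence ρ = 1.
Therefore ρ = 1.

Order ρ = 1.


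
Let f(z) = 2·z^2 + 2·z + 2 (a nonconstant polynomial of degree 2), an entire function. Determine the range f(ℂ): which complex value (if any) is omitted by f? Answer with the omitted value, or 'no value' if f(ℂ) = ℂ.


Little Picard bounds the complement of f(ℂ) to at most one point.
For every w ∈ ℂ, the equation p(z) − w = 0 is a nonconstant polynomial in z and hence has at least one root by the fundamental theorem of algebra. So p is surjective onto ℂ, omitting no value.

Omitted value: no value.


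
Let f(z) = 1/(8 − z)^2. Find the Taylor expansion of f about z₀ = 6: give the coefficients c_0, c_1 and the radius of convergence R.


Let w = z − z₀, so z = z₀ + w.
Then 8 − z = 8 − (z₀ + w) = (8 − z₀) − w = 2 − w.
f(z) = 1/(2 − w)^2 = (1/(2)^2) · (1 − w/(2))^{−2}.
By the binomial series (1−u)^{−2} = Σ_{n≥0} C(n+1, 1) u^n for |u|<1, with u = w/(2):
  c_n = C(n+1, 1) / (2)^(n+2).
  c_0 = 1/(2)^2 = 1/4.
  c_1 = 2/(2)^3 = 1/4.
The series is valid for |w/d| < 1, i.e. |z − z₀| < |d|.
Radius of convergence: R = |8 − z₀| = |2| = 2 (distance from z₀ to the singularity z = 8).

c_0 = 1/4, c_1 = 1/4; R = 2.


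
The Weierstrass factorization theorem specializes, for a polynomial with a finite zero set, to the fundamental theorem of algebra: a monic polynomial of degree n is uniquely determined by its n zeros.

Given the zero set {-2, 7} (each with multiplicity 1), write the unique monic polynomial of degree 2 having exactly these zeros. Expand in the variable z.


The polynomial is p(z) = ∏_{α ∈ S} (z − α), where S = {-2, 7}.
Expanding the product yields: p(z) = z^2 -5·z -14.
The resulting polynomial has degree 2 and real coefficients as required.

p(z) = z^2 -5·z -14.


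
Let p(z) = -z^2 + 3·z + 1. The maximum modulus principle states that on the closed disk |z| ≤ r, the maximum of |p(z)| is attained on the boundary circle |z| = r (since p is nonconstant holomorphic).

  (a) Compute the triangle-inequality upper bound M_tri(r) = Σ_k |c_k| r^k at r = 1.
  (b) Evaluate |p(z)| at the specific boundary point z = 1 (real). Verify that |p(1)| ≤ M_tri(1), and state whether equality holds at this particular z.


Coefficients: c_0 = 1, c_1 = 3, c_2 = -1. Radius r = 1.
Part (a). Triangle bound: M_tri(r) = Σ_k |c_k| r^k
  = |1|·1^0 + |3|·1^1 + |-1|·1^2
  = 1 + 3 + 1 = 5.
This bounds M(r) := max_{|z|=r} |p(z)| from above; equality holds iff all terms c_k z^k can be made to align in phase at a single z on |z|=r.
Part (b). At z = 1 (real, on the circle |z| = r):
  p(1) = (1)·1^0 + (3)·1^1 + (-1)·1^2 = 3.
  |p(1)| = 3.
Check: |p(1)| = 3 ≤ 5 = M_tri(1). ✓ Equality does not hold at z = 1 (the coefficients have mixed signs, so the terms do not all align in phase there).

M_tri(1) = 5; |p(1)| = 3; equality at z=1: no.


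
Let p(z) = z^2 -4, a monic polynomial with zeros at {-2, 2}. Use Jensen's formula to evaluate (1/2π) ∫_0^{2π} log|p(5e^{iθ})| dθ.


Zeros: -2, 2; r = 5.
Inside |z| < r: -2, 2. Outside (|z| ≥ r): ∅.
p(0) = -4, so log|p(0)| = log(4) = 1.3863.
Apply Jensen: I(r) = log|p(0)| + Σ_k log(r/|z_k|), summed over zeros inside |z| < r.
  log(r/|z_k|) for z_k = -2: log(5/2) = 0.9163
  log(r/|z_k|) for z_k = 2: log(5/2) = 0.9163
Sum over inside zeros: 1.8326.
I(r) = log|p(0)| + (inside sum) = 1.3863 + 1.8326 = 3.2189.
Closed form (all zeros inside, monic): I(r) = n·log(r) = 2·log(5) = 3.2189. ✓

I(r) ≈ 3.2189.


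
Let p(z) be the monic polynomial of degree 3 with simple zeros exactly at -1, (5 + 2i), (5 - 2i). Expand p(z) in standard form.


The polynomial is p(z) = ∏_{α ∈ S} (z − α), where S = {-1, (5 + 2i), (5 - 2i)}.
Expanding the product yields: p(z) = z^3 -9·z^2 + 19·z + 29.
Note conjugate pairs combine to real quadratics: (z − (5+2i))(z − (5−2i)) = z² − 10z + 29.
The resulting polynomial has degree 3 and real coefficients as required.

p(z) = z^3 -9·z^2 + 19·z + 29.


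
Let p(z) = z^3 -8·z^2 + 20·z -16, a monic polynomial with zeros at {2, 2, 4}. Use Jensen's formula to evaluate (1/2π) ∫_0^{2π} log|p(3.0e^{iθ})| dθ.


Zeros: 2, 2, 4; r = 3.0.
Inside |z| < r: 2, 2. Outside (|z| ≥ r): 4.
p(0) = -16, so log|p(0)| = log(16) = 2.7726.
Apply Jensen: I(r) = log|p(0)| + Σ_k log(r/|z_k|), summed over zeros inside |z| < r.
  log(r/|z_k|) for z_k = 2: log(3.0/2) = 0.4055
  log(r/|z_k|) for z_k = 2: log(3.0/2) = 0.4055
  Outside zeros (4) contribute nothing to the Jensen sum.
Sum over inside zeros: 0.8109.
I(r) = log|p(0)| + (inside sum) = 2.7726 + 0.8109 = 3.5835.
Note: since some zeros are outside |z| ≤ r, the simplified n·log(r) form does NOT apply — only the inside zeros contribute.

I(r) ≈ 3.5835.


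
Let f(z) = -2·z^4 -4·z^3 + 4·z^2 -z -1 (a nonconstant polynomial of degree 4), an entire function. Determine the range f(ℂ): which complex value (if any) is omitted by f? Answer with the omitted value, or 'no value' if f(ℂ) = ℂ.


Little Picard bounds the complement of f(ℂ) to at most one point.
For every w ∈ ℂ, the equation p(z) − w = 0 is a nonconstant polynomial in z and hence has at least one root by the fundamental theorem of algebra. So p is surjective onto ℂ, omitting no value.

Omitted value: no value.


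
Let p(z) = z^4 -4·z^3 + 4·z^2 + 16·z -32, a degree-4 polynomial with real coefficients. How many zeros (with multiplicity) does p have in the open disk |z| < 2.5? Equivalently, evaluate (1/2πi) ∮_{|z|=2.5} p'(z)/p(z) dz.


The zeros of p are: (2 + 2i), (2 - 2i), -2, 2.
Their magnitudes are: 2.828, 2.828, 2, 2.
Zeros with |z| < R = 2.5: -2, 2.
Count = 2.
By the argument principle, (1/2πi) ∮_{|z|=R} p'(z)/p(z) dz equals exactly this count.

Number of zeros inside |z| < 2.5: 2.


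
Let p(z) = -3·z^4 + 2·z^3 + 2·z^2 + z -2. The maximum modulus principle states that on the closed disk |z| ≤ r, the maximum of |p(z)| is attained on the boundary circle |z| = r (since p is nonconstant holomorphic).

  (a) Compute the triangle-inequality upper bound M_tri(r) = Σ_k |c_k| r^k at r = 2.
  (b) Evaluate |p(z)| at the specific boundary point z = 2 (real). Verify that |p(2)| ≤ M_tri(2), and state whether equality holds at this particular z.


Coefficients: c_0 = -2, c_1 = 1, c_2 = 2, c_3 = 2, c_4 = -3. Radius r = 2.
Part (a). Triangle bound: M_tri(r) = Σ_k |c_k| r^k
  = |-2|·2^0 + |1|·2^1 + |2|·2^2 + |2|·2^3 + |-3|·2^4
  = 2 + 2 + 8 + 16 + 48 = 76.
This bounds M(r) := max_{|z|=r} |p(z)| from above; equality holds iff all terms c_k z^k can be made to align in phase at a single z on |z|=r.
Part (b). At z = 2 (real, on the circle |z| = r):
  p(2) = (-2)·2^0 + (1)·2^1 + (2)·2^2 + (2)·2^3 + (-3)·2^4 = -24.
  |p(2)| = 24.
Check: |p(2)| = 24 ≤ 76 = M_tri(2). ✓ Equality does not hold at z = 2 (the coefficients have mixed signs, so the terms do not all align in phase there).

M_tri(2) = 76; |p(2)| = 24; equality at z=2: no.


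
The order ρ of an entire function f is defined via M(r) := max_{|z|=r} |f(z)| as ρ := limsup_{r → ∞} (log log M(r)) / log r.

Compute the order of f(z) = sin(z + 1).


sin(w) is a linear combination of e^{iw} and e^{−iw} (or e^w, e^{−w} in the hyperbolic case), so |sin(w)| ≤ e^{|w|}. With w = z + 1, |w| ≤ 1|z| + 1 = 1r + 1 on |z| = r, giving M(r) ≤ e^{1r + 1}, so ρ ≤ 1. On a suitable ray (z = it for sin/cos; z = t for sinh/cosh, t real → ∞), |sin(z + 1)| grows like e^{1|t|}/2, so ρ ≥ 1. Hence ρ = 1.
Therefore ρ = 1.

Order ρ = 1.


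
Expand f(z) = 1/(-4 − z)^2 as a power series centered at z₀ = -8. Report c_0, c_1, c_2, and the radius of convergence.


Let w = z − z₀, so z = z₀ + w.
Then -4 − z = -4 − (z₀ + w) = (-4 − z₀) − w = 4 − w.
f(z) = 1/(4 − w)^2 = (1/(4)^2) · (1 − w/(4))^{−2}.
By the binomial series (1−u)^{−2} = Σ_{n≥0} C(n+1, 1) u^n for |u|<1, with u = w/(4):
  c_n = C(n+1, 1) / (4)^(n+2).
  c_0 = 1/(4)^2 = 1/16.
  c_1 = 2/(4)^3 = 1/32.
  c_2 = 3/(4)^4 = 3/256.
The series is valid for |w/d| < 1, i.e. |z − z₀| < |d|.
Radius of convergence: R = |-4 − z₀| = |4| = 4 (distance from z₀ to the singularity z = -4).

c_0 = 1/16, c_1 = 1/32, c_2 = 3/256; R = 4.


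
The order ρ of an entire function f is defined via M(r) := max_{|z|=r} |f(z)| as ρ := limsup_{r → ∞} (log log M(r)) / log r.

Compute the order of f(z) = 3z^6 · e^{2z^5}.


M(r) = max_{|z|=r} |3|·|z|^6·|e^{2z^5}| = 3·r^6 · e^{2r^5} (the factors attain their maxima compatibly on |z|=r). Then log M(r) = log 3 + 6·log r + 2r^5, dominated by the last term, so log log M(r) ~ 5·log r. The polynomial factor 3z^6 contributes only a log r term and does not affect the order. ρ = 5.
Therefore ρ = 5.

Order ρ = 5.


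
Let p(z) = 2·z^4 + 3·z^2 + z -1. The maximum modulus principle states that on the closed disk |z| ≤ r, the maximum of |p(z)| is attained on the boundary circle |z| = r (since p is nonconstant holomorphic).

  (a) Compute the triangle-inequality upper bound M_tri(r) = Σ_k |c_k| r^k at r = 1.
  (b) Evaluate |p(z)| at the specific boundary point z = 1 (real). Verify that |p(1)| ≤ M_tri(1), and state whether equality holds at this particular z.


Coefficients: c_0 = -1, c_1 = 1, c_2 = 3, c_3 = 0, c_4 = 2. Radius r = 1.
Part (a). Triangle bound: M_tri(r) = Σ_k |c_k| r^k
  = |-1|·1^0 + |1|·1^1 + |3|·1^2 + |0|·1^3 + |2|·1^4
  = 1 + 1 + 3 + 0 + 2 = 7.
This bounds M(r) := max_{|z|=r} |p(z)| from above; equality holds iff all terms c_k z^k can be made to align in phase at a single z on |z|=r.
Part (b). At z = 1 (real, on the circle |z| = r):
  p(1) = (-1)·1^0 + (1)·1^1 + (3)·1^2 + (0)·1^3 + (2)·1^4 = 5.
  |p(1)| = 5.
Check: |p(1)| = 5 ≤ 7 = M_tri(1). ✓ Equality does not hold at z = 1 (the coefficients have mixed signs, so the terms do not all align in phase there).

M_tri(1) = 7; |p(1)| = 5; equality at z=1: no.


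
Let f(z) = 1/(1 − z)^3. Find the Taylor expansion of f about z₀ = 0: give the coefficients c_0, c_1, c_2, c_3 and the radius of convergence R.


Let w = z − z₀, so z = z₀ + w.
Then 1 − z = 1 − (z₀ + w) = (1 − z₀) − w = 1 − w.
f(z) = 1/(1 − w)^3 = (1/(1)^3) · (1 − w/(1))^{−3}.
By the binomial series (1−u)^{−3} = Σ_{n≥0} C(n+2, 2) u^n for |u|<1, with u = w/(1):
  c_n = C(n+2, 2) / (1)^(n+3).
  c_0 = 1/(1)^3 = 1.
  c_1 = 3/(1)^4 = 3.
  c_2 = 6/(1)^5 = 6.
  c_3 = 10/(1)^6 = 10.
The series is valid for |w/d| < 1, i.e. |z − z₀| < |d|.
Radius of convergence: R = |1 − z₀| = |1| = 1 (distance from z₀ to the singularity z = 1).

c_0 = 1, c_1 = 3, c_2 = 6, c_3 = 10; R = 1.


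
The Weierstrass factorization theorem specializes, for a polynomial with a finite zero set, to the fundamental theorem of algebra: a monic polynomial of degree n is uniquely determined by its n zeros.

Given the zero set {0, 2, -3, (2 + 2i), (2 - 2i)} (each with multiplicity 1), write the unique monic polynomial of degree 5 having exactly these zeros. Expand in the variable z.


The polynomial is p(z) = ∏_{α ∈ S} (z − α), where S = {0, 2, -3, (2 + 2i), (2 - 2i)}.
Expanding the product yields: p(z) = z^5 -3·z^4 -2·z^3 + 32·z^2 -48·z.
Note conjugate pairs combine to real quadratics: (z − (2+2i))(z − (2−2i)) = z² − 4z + 8.
The resulting polynomial has degree 5 and real coefficients as required.

p(z) = z^5 -3·z^4 -2·z^3 + 32·z^2 -48·z.


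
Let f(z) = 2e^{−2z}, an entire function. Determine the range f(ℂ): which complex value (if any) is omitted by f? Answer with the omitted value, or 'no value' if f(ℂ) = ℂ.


Little Picard bounds the complement of f(ℂ) to at most one point.
e^{−2z} is never zero on ℂ, so 2·e^{−2z} takes every value in ℂ ∖ {0}. Adding 0 shifts the range to ℂ ∖ {0}. Thus f omits exactly the value 0.

Omitted value: 0.


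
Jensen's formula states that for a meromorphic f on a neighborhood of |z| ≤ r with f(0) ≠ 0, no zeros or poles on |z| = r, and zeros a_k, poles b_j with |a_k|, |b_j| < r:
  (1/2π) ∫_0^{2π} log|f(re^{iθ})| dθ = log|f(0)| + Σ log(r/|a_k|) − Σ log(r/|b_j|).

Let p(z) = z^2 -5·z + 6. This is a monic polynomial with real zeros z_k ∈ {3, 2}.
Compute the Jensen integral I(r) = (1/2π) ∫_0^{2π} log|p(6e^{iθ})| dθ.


Zeros: 2, 3; r = 6.
Inside |z| < r: 2, 3. Outside (|z| ≥ r): ∅.
p(0) = 6, so log|p(0)| = log(6) = 1.7918.
Apply Jensen: I(r) = log|p(0)| + Σ_k log(r/|z_k|), summed over zeros inside |z| < r.
  log(r/|z_k|) for z_k = 3: log(6/3) = 0.6931
  log(r/|z_k|) for z_k = 2: log(6/2) = 1.0986
Sum over inside zeros: 1.7918.
I(r) = log|p(0)| + (inside sum) = 1.7918 + 1.7918 = 3.5835.
Closed form (all zeros inside, monic): I(r) = n·log(r) = 2·log(6) = 3.5835. ✓

I(r) ≈ 3.5835.


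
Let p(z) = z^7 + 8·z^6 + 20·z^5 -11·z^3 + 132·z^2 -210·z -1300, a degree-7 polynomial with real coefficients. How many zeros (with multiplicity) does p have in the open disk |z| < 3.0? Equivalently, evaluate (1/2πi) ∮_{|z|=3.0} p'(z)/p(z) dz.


The zeros of p are: (-3 + 1i), (-3 - 1i), 2, (-3 + 2i), (-3 - 2i), (1 + 2i), (1 - 2i).
Their magnitudes are: 3.162, 3.162, 2, 3.606, 3.606, 2.236, 2.236.
Zeros with |z| < R = 3.0: 2, (1 + 2i), (1 - 2i).
Count = 3.
By the argument principle, (1/2πi) ∮_{|z|=R} p'(z)/p(z) dz equals exactly this count.

Number of zeros inside |z| < 3.0: 3.


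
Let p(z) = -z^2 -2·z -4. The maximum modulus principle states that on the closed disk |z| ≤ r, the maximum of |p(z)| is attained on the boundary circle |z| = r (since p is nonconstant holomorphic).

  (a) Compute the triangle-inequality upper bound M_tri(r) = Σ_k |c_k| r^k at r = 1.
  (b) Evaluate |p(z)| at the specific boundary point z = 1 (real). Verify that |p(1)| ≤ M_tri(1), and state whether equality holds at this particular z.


Coefficients: c_0 = -4, c_1 = -2, c_2 = -1. Radius r = 1.
Part (a). Triangle bound: M_tri(r) = Σ_k |c_k| r^k
  = |-4|·1^0 + |-2|·1^1 + |-1|·1^2
  = 4 + 2 + 1 = 7.
This bounds M(r) := max_{|z|=r} |p(z)| from above; equality holds iff all terms c_k z^k can be made to align in phase at a single z on |z|=r.
Part (b). At z = 1 (real, on the circle |z| = r):
  p(1) = (-4)·1^0 + (-2)·1^1 + (-1)·1^2 = -7.
  |p(1)| = 7.
Since all nonzero coefficients share the same sign, |p(1)| = 7 = M_tri(1); the triangle bound is attained at z = 1, so in fact M(r) = 7.

M_tri(1) = 7; |p(1)| = 7; equality at z=1: yes.


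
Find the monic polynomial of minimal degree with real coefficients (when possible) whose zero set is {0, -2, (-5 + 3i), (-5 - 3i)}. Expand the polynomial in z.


The polynomial is p(z) = ∏_{α ∈ S} (z − α), where S = {0, -2, (-5 + 3i), (-5 - 3i)}.
Expanding the product yields: p(z) = z^4 + 12·z^3 + 54·z^2 + 68·z.
Note conjugate pairs combine to real quadratics: (z − (-5+3i))(z − (-5−3i)) = z² + 10z + 34.
The resulting polynomial has degree 4 and real coefficients as required.

p(z) = z^4 + 12·z^3 + 54·z^2 + 68·z.


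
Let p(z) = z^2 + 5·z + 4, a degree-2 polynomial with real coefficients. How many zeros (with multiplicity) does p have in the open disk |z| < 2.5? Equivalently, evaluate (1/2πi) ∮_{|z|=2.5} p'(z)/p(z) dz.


The zeros of p are: -1, -4.
Their magnitudes are: 1, 4.
Zeros with |z| < R = 2.5: -1.
Count = 1.
By the argument principle, (1/2πi) ∮_{|z|=R} p'(z)/p(z) dz equals exactly this count.

Number of zeros inside |z| < 2.5: 1.


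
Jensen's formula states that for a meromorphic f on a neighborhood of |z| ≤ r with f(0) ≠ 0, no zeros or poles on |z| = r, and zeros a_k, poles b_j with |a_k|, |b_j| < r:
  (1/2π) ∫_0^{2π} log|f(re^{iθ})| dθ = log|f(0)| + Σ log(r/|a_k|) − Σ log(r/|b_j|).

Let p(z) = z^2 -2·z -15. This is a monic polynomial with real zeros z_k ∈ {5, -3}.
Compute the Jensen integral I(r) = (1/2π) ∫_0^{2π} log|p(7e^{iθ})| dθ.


Zeros: -3, 5; r = 7.
Inside |z| < r: -3, 5. Outside (|z| ≥ r): ∅.
p(0) = -15, so log|p(0)| = log(15) = 2.7081.
Apply Jensen: I(r) = log|p(0)| + Σ_k log(r/|z_k|), summed over zeros inside |z| < r.
  log(r/|z_k|) for z_k = 5: log(7/5) = 0.3365
  log(r/|z_k|) for z_k = -3: log(7/3) = 0.8473
Sum over inside zeros: 1.1838.
I(r) = log|p(0)| + (inside sum) = 2.7081 + 1.1838 = 3.8918.
Closed form (all zeros inside, monic): I(r) = n·log(r) = 2·log(7) = 3.8918. ✓

I(r) ≈ 3.8918.


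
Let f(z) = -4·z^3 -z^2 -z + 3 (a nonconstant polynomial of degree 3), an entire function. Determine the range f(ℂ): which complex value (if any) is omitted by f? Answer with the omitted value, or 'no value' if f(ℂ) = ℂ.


Little Picard bounds the complement of f(ℂ) to at most one point.
For every w ∈ ℂ, the equation p(z) − w = 0 is a nonconstant polynomial in z and hence has at least one root by the fundamental theorem of algebra. So p is surjective onto ℂ, omitting no value.

Omitted value: no value.


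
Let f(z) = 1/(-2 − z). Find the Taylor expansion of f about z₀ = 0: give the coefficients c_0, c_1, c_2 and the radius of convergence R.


Let w = z − z₀, so z = z₀ + w.
Then -2 − z = -2 − (z₀ + w) = (-2 − z₀) − w = -2 − w.
f(z) = 1/(-2 − w) = (1/(-2)) · 1/(1 − w/(-2)) = Σ_{n≥0} w^n / (-2)^(n+1).
So c_n = 1/(-2)^(n+1):
  c_0 = 1/(-2)^1 = -1/2.
  c_1 = 1/(-2)^2 = 1/4.
  c_2 = 1/(-2)^3 = -1/8.
The series is valid for |w/d| < 1, i.e. |z − z₀| < |d|.
Radius of convergence: R = |-2 − z₀| = |-2| = 2 (distance from z₀ to the singularity z = -2).

c_0 = -1/2, c_1 = 1/4, c_2 = -1/8; R = 2.


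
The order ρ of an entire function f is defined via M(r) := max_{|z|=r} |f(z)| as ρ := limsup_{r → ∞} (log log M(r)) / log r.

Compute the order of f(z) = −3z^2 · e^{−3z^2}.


M(r) = max_{|z|=r} |-3|·|z|^2·|e^{−3z^2}| = 3·r^2 · e^{3r^2} (the factors attain their maxima compatibly on |z|=r). Then log M(r) = log 3 + 2·log r + 3r^2, dominated by the last term, so log log M(r) ~ 2·log r. The polynomial factor -3z^2 contributes only a log r term and does not affect the order. ρ = 2.
Therefore ρ = 2.

Order ρ = 2.


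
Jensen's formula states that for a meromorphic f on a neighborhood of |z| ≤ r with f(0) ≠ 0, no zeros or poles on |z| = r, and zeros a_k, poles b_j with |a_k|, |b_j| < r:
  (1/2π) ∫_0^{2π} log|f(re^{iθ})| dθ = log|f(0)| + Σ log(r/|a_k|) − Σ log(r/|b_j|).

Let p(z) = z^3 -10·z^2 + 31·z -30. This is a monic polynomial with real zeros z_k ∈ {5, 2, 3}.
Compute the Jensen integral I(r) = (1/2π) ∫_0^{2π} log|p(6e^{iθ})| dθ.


Zeros: 2, 3, 5; r = 6.
Inside |z| < r: 2, 3, 5. Outside (|z| ≥ r): ∅.
p(0) = -30, so log|p(0)| = log(30) = 3.4012.
Apply Jensen: I(r) = log|p(0)| + Σ_k log(r/|z_k|), summed over zeros inside |z| < r.
  log(r/|z_k|) for z_k = 5: log(6/5) = 0.1823
  log(r/|z_k|) for z_k = 2: log(6/2) = 1.0986
  log(r/|z_k|) for z_k = 3: log(6/3) = 0.6931
Sum over inside zeros: 1.9741.
I(r) = log|p(0)| + (inside sum) = 3.4012 + 1.9741 = 5.3753.
Closed form (all zeros inside, monic): I(r) = n·log(r) = 3·log(6) = 5.3753. ✓

I(r) ≈ 5.3753.


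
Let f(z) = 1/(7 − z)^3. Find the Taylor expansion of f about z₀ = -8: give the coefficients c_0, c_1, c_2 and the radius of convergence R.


Let w = z − z₀, so z = z₀ + w.
Then 7 − z = 7 − (z₀ + w) = (7 − z₀) − w = 15 − w.
f(z) = 1/(15 − w)^3 = (1/(15)^3) · (1 − w/(15))^{−3}.
By the binomial series (1−u)^{−3} = Σ_{n≥0} C(n+2, 2) u^n for |u|<1, with u = w/(15):
  c_n = C(n+2, 2) / (15)^(n+3).
  c_0 = 1/(15)^3 = 1/3375.
  c_1 = 3/(15)^4 = 1/16875.
  c_2 = 6/(15)^5 = 2/253125.
The series is valid for |w/d| < 1, i.e. |z − z₀| < |d|.
Radius of convergence: R = |7 − z₀| = |15| = 15 (distance from z₀ to the singularity z = 7).

c_0 = 1/3375, c_1 = 1/16875, c_2 = 2/253125; R = 15.


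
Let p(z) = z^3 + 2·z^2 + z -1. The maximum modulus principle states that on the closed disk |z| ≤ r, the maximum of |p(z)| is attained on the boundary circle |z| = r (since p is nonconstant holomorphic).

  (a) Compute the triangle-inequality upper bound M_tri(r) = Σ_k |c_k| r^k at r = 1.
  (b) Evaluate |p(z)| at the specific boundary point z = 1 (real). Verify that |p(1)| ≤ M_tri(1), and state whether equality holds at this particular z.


Coefficients: c_0 = -1, c_1 = 1, c_2 = 2, c_3 = 1. Radius r = 1.
Part (a). Triangle bound: M_tri(r) = Σ_k |c_k| r^k
  = |-1|·1^0 + |1|·1^1 + |2|·1^2 + |1|·1^3
  = 1 + 1 + 2 + 1 = 5.
This bounds M(r) := max_{|z|=r} |p(z)| from above; equality holds iff all terms c_k z^k can be made to align in phase at a single z on |z|=r.
Part (b). At z = 1 (real, on the circle |z| = r):
  p(1) = (-1)·1^0 + (1)·1^1 + (2)·1^2 + (1)·1^3 = 3.
  |p(1)| = 3.
Check: |p(1)| = 3 ≤ 5 = M_tri(1). ✓ Equality does not hold at z = 1 (the coefficients have mixed signs, so the terms do not all align in phase there).

M_tri(1) = 5; |p(1)| = 3; equality at z=1: no.


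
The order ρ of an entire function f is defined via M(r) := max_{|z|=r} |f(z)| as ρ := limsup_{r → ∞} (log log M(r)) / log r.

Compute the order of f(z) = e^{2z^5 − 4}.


|e^{2z^5 − 4}| = e^{Re(2·z^5) + -4} ≤ e^{2|z|^5 + -4} = e^{2r^5 + -4} on |z| = r, so ρ ≤ 5. Choosing z on |z|=r so that 2·z^5 is real positive (always possible by picking arg z appropriately) gives |f(z)| = e^{2r^5 + -4}, matching the bound. The additive constant -4 does not affect log log M(r) ~ 5·log r. Hence ρ = 5.
Therefore ρ = 5.

Order ρ = 5.


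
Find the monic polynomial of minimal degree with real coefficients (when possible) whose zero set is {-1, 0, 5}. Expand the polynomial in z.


The polynomial is p(z) = ∏_{α ∈ S} (z − α), where S = {-1, 0, 5}.
Expanding the product yields: p(z) = z^3 -4·z^2 -5·z.
The resulting polynomial has degree 3 and real coefficients as required.

p(z) = z^3 -4·z^2 -5·z.


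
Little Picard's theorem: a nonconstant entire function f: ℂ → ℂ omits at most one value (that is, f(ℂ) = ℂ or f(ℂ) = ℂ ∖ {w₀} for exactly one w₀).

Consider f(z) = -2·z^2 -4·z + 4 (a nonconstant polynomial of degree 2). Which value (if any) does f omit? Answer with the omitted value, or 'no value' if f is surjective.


Little Picard bounds the complement of f(ℂ) to at most one point.
For every w ∈ ℂ, the equation p(z) − w = 0 is a nonconstant polynomial in z and hence has at least one root by the fundamental theorem of algebra. So p is surjective onto ℂ, omitting no value.

Omitted value: no value.


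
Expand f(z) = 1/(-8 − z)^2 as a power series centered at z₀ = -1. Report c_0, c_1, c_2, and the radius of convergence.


Let w = z − z₀, so z = z₀ + w.
Then -8 − z = -8 − (z₀ + w) = (-8 − z₀) − w = -7 − w.
f(z) = 1/(-7 − w)^2 = (1/(-7)^2) · (1 − w/(-7))^{−2}.
By the binomial series (1−u)^{−2} = Σ_{n≥0} C(n+1, 1) u^n for |u|<1, with u = w/(-7):
  c_n = C(n+1, 1) / (-7)^(n+2).
  c_0 = 1/(-7)^2 = 1/49.
  c_1 = 2/(-7)^3 = -2/343.
  c_2 = 3/(-7)^4 = 3/2401.
The series is valid for |w/d| < 1, i.e. |z − z₀| < |d|.
Radius of convergence: R = |-8 − z₀| = |-7| = 7 (distance from z₀ to the singularity z = -8).

c_0 = 1/49, c_1 = -2/343, c_2 = 3/2401; R = 7.


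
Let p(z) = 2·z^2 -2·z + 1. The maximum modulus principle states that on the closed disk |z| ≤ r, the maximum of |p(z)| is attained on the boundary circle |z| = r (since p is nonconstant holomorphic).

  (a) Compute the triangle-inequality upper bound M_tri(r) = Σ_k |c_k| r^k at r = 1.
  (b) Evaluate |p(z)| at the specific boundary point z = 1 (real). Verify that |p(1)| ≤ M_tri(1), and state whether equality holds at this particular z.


Coefficients: c_0 = 1, c_1 = -2, c_2 = 2. Radius r = 1.
Part (a). Triangle bound: M_tri(r) = Σ_k |c_k| r^k
  = |1|·1^0 + |-2|·1^1 + |2|·1^2
  = 1 + 2 + 2 = 5.
This bounds M(r) := max_{|z|=r} |p(z)| from above; equality holds iff all terms c_k z^k can be made to align in phase at a single z on |z|=r.
Part (b). At z = 1 (real, on the circle |z| = r):
  p(1) = (1)·1^0 + (-2)·1^1 + (2)·1^2 = 1.
  |p(1)| = 1.
Check: |p(1)| = 1 ≤ 5 = M_tri(1). ✓ Equality does not hold at z = 1 (the coefficients have mixed signs, so the terms do not all align in phase there).

M_tri(1) = 5; |p(1)| = 1; equality at z=1: no.


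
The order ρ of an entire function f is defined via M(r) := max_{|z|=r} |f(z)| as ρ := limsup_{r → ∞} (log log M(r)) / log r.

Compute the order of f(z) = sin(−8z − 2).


sin(w) is a linear combination of e^{iw} and e^{−iw} (or e^w, e^{−w} in the hyperbolic case), so |sin(w)| ≤ e^{|w|}. With w = −8z − 2, |w| ≤ 8|z| + 2 = 8r + 2 on |z| = r, giving M(r) ≤ e^{8r + 2}, so ρ ≤ 1. On a suitable ray (z = it for sin/cos; z = t for sinh/cosh, t real → ∞), |sin(−8z − 2)| grows like e^{8|t|}/2, so ρ ≥ 1. Hence ρ = 1.
Therefore ρ = 1.

Order ρ = 1.


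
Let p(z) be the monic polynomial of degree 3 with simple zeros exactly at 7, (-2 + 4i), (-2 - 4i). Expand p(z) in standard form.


The polynomial is p(z) = ∏_{α ∈ S} (z − α), where S = {7, (-2 + 4i), (-2 - 4i)}.
Expanding the product yields: p(z) = z^3 -3·z^2 -8·z -140.
Note conjugate pairs combine to real quadratics: (z − (-2+4i))(z − (-2−4i)) = z² + 4z + 20.
The resulting polynomial has degree 3 and real coefficients as required.

p(z) = z^3 -3·z^2 -8·z -140.


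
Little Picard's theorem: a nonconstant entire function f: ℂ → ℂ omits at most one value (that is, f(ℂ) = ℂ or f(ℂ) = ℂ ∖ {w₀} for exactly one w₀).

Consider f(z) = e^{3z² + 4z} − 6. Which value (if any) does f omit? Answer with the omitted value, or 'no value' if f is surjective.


Little Picard bounds the complement of f(ℂ) to at most one point.
The exponent g(z) = 3z² + 4z is a nonconstant polynomial, hence surjective onto ℂ. So e^{g(z)} takes every value in {e^w : w ∈ ℂ} = ℂ ∖ {0}. Adding -6 shifts the range to ℂ ∖ {-6}. f omits exactly -6.

Omitted value: -6.


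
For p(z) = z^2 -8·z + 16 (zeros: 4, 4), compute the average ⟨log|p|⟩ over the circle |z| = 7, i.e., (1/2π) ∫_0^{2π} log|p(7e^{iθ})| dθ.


Zeros: 4, 4; r = 7.
Inside |z| < r: 4, 4. Outside (|z| ≥ r): ∅.
p(0) = 16, so log|p(0)| = log(16) = 2.7726.
Apply Jensen: I(r) = log|p(0)| + Σ_k log(r/|z_k|), summed over zeros inside |z| < r.
  log(r/|z_k|) for z_k = 4: log(7/4) = 0.5596
  log(r/|z_k|) for z_k = 4: log(7/4) = 0.5596
Sum over inside zeros: 1.1192.
I(r) = log|p(0)| + (inside sum) = 2.7726 + 1.1192 = 3.8918.
Closed form (all zeros inside, monic): I(r) = n·log(r) = 2·log(7) = 3.8918. ✓

I(r) ≈ 3.8918.


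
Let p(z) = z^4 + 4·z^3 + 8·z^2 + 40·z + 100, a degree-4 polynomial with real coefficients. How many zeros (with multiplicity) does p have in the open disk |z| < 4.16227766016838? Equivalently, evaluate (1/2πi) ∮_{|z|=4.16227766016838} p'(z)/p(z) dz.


The zeros of p are: (1 + 3i), (1 - 3i), (-3 + 1i), (-3 - 1i).
Their magnitudes are: 3.162, 3.162, 3.162, 3.162.
Zeros with |z| < R = 4.16227766016838: (1 + 3i), (1 - 3i), (-3 + 1i), (-3 - 1i).
Count = 4.
By the argument principle, (1/2πi) ∮_{|z|=R} p'(z)/p(z) dz equals exactly this count.

Number of zeros inside |z| < 4.16227766016838: 4.


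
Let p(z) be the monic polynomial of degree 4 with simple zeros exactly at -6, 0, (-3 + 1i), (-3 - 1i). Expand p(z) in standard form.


The polynomial is p(z) = ∏_{α ∈ S} (z − α), where S = {-6, 0, (-3 + 1i), (-3 - 1i)}.
Expanding the product yields: p(z) = z^4 + 12·z^3 + 46·z^2 + 60·z.
Note conjugate pairs combine to real quadratics: (z − (-3+1i))(z − (-3−1i)) = z² + 6z + 10.
The resulting polynomial has degree 4 and real coefficients as required.

p(z) = z^4 + 12·z^3 + 46·z^2 + 60·z.


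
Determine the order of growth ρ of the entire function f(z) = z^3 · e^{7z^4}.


M(r) = max_{|z|=r} |1|·|z|^3·|e^{7z^4}| = 1·r^3 · e^{7r^4} (the factors attain their maxima compatibly on |z|=r). Then log M(r) = log 1 + 3·log r + 7r^4, dominated by the last term, so log log M(r) ~ 4·log r. The polynomial factor 1z^3 contributes only a log r term and does not affect the order. ρ = 4.
Therefore ρ = 4.

Order ρ = 4.


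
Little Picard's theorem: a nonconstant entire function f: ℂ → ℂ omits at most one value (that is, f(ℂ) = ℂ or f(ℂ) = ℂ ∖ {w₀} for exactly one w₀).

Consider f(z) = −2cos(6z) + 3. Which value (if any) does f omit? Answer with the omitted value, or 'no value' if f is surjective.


Little Picard bounds the complement of f(ℂ) to at most one point.
cos is entire and surjective onto ℂ: for every w ∈ ℂ, cos(ζ) = w has a solution ζ ∈ ℂ (e.g., via the complex inverse arccos). With ζ = 6z this gives z = ζ/(6). Then -2·cos(6z) takes every value in -2·ℂ = ℂ, and adding 3 is a bijection of ℂ. So f is surjective and omits no value. (Note: only on the real line is cos bounded by [−1, 1].)

Omitted value: no value.


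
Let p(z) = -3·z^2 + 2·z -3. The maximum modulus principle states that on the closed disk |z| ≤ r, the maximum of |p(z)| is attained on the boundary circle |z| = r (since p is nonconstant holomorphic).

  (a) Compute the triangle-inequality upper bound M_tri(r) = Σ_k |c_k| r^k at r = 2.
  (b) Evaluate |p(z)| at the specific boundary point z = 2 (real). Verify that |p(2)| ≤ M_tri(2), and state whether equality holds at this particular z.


Coefficients: c_0 = -3, c_1 = 2, c_2 = -3. Radius r = 2.
Part (a). Triangle bound: M_tri(r) = Σ_k |c_k| r^k
  = |-3|·2^0 + |2|·2^1 + |-3|·2^2
  = 3 + 4 + 12 = 19.
This bounds M(r) := max_{|z|=r} |p(z)| from above; equality holds iff all terms c_k z^k can be made to align in phase at a single z on |z|=r.
Part (b). At z = 2 (real, on the circle |z| = r):
  p(2) = (-3)·2^0 + (2)·2^1 + (-3)·2^2 = -11.
  |p(2)| = 11.
Check: |p(2)| = 11 ≤ 19 = M_tri(2). ✓ Equality does not hold at z = 2 (the coefficients have mixed signs, so the terms do not all align in phase there).

M_tri(2) = 19; |p(2)| = 11; equality at z=2: no.


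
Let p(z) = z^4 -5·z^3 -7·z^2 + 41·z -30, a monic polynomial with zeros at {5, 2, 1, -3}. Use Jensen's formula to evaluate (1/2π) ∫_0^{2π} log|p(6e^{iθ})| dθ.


Zeros: -3, 1, 2, 5; r = 6.
Inside |z| < r: -3, 1, 2, 5. Outside (|z| ≥ r): ∅.
p(0) = -30, so log|p(0)| = log(30) = 3.4012.
Apply Jensen: I(r) = log|p(0)| + Σ_k log(r/|z_k|), summed over zeros inside |z| < r.
  log(r/|z_k|) for z_k = 5: log(6/5) = 0.1823
  log(r/|z_k|) for z_k = 2: log(6/2) = 1.0986
  log(r/|z_k|) for z_k = 1: log(6/1) = 1.7918
  log(r/|z_k|) for z_k = -3: log(6/3) = 0.6931
Sum over inside zeros: 3.7658.
I(r) = log|p(0)| + (inside sum) = 3.4012 + 3.7658 = 7.1670.
Closed form (all zeros inside, monic): I(r) = n·log(r) = 4·log(6) = 7.1670. ✓

I(r) ≈ 7.1670.


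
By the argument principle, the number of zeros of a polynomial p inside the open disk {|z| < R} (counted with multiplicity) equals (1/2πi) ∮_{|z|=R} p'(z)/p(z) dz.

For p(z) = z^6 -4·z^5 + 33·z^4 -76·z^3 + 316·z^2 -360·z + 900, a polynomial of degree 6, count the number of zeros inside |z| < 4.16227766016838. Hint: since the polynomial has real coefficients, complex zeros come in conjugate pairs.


The zeros of p are: (0 + 3i), (0 - 3i), (1 + 3i), (1 - 3i), (1 + 3i), (1 - 3i).
Their magnitudes are: 3, 3, 3.162, 3.162, 3.162, 3.162.
Zeros with |z| < R = 4.16227766016838: (0 + 3i), (0 - 3i), (1 + 3i), (1 - 3i), (1 + 3i), (1 - 3i).
Count = 6.
By the argument principle, (1/2πi) ∮_{|z|=R} p'(z)/p(z) dz equals exactly this count.

Number of zeros inside |z| < 4.16227766016838: 6.


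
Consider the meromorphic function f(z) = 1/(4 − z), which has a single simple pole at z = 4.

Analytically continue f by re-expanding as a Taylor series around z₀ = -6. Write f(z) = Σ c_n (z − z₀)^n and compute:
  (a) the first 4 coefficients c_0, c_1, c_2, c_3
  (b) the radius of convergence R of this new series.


Let w = z − z₀, so z = z₀ + w.
Then 4 − z = 4 − (z₀ + w) = (4 − z₀) − w = 10 − w.
f(z) = 1/(10 − w) = (1/(10)) · 1/(1 − w/(10)) = Σ_{n≥0} w^n / (10)^(n+1).
So c_n = 1/(10)^(n+1):
  c_0 = 1/(10)^1 = 1/10.
  c_1 = 1/(10)^2 = 1/100.
  c_2 = 1/(10)^3 = 1/1000.
  c_3 = 1/(10)^4 = 1/10000.
The series is valid for |w/d| < 1, i.e. |z − z₀| < |d|.
Radius of convergence: R = |4 − z₀| = |10| = 10 (distance from z₀ to the singularity z = 4).

c_0 = 1/10, c_1 = 1/100, c_2 = 1/1000, c_3 = 1/10000; R = 10.


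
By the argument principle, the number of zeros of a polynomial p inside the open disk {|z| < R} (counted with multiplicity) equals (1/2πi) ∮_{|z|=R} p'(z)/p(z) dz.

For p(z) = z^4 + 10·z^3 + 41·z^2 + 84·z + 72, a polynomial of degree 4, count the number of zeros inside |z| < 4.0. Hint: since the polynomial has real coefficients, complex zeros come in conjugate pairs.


The zeros of p are: (-2 + 2i), (-2 - 2i), -3, -3.
Their magnitudes are: 2.828, 2.828, 3, 3.
Zeros with |z| < R = 4.0: (-2 + 2i), (-2 - 2i), -3, -3.
Count = 4.
By the argument principle, (1/2πi) ∮_{|z|=R} p'(z)/p(z) dz equals exactly this count.

Number of zeros inside |z| < 4.0: 4.


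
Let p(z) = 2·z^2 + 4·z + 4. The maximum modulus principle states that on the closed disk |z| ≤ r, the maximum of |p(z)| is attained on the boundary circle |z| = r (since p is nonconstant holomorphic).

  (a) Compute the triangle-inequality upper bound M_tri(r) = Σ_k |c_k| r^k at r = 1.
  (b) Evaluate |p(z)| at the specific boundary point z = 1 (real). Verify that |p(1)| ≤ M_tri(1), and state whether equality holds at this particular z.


Coefficients: c_0 = 4, c_1 = 4, c_2 = 2. Radius r = 1.
Part (a). Triangle bound: M_tri(r) = Σ_k |c_k| r^k
  = |4|·1^0 + |4|·1^1 + |2|·1^2
  = 4 + 4 + 2 = 10.
This bounds M(r) := max_{|z|=r} |p(z)| from above; equality holds iff all terms c_k z^k can be made to align in phase at a single z on |z|=r.
Part (b). At z = 1 (real, on the circle |z| = r):
  p(1) = (4)·1^0 + (4)·1^1 + (2)·1^2 = 10.
  |p(1)| = 10.
Since all nonzero coefficients share the same sign, |p(1)| = 10 = M_tri(1); the triangle bound is attained at z = 1, so in fact M(r) = 10.

M_tri(1) = 10; |p(1)| = 10; equality at z=1: yes.


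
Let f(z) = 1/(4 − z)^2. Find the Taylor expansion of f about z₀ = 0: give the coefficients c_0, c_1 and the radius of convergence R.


Let w = z − z₀, so z = z₀ + w.
Then 4 − z = 4 − (z₀ + w) = (4 − z₀) − w = 4 − w.
f(z) = 1/(4 − w)^2 = (1/(4)^2) · (1 − w/(4))^{−2}.
By the binomial series (1−u)^{−2} = Σ_{n≥0} C(n+1, 1) u^n for |u|<1, with u = w/(4):
  c_n = C(n+1, 1) / (4)^(n+2).
  c_0 = 1/(4)^2 = 1/16.
  c_1 = 2/(4)^3 = 1/32.
The series is valid for |w/d| < 1, i.e. |z − z₀| < |d|.
Radius of convergence: R = |4 − z₀| = |4| = 4 (distance from z₀ to the singularity z = 4).

c_0 = 1/16, c_1 = 1/32; R = 4.


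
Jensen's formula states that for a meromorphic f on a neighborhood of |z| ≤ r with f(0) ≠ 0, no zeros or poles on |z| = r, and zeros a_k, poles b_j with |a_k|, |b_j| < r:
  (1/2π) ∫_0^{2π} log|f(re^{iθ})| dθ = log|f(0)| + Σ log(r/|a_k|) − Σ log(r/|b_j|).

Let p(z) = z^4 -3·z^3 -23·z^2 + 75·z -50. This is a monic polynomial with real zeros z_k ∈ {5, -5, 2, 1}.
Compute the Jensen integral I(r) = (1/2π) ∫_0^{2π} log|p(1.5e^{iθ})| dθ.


Zeros: -5, 1, 2, 5; r = 1.5.
Inside |z| < r: 1. Outside (|z| ≥ r): -5, 2, 5.
p(0) = -50, so log|p(0)| = log(50) = 3.9120.
Apply Jensen: I(r) = log|p(0)| + Σ_k log(r/|z_k|), summed over zeros inside |z| < r.
  log(r/|z_k|) for z_k = 1: log(1.5/1) = 0.4055
  Outside zeros (-5, 2, 5) contribute nothing to the Jensen sum.
Sum over inside zeros: 0.4055.
I(r) = log|p(0)| + (inside sum) = 3.9120 + 0.4055 = 4.3175.
Note: since some zeros are outside |z| ≤ r, the simplified n·log(r) form does NOT apply — only the inside zeros contribute.

I(r) ≈ 4.3175.


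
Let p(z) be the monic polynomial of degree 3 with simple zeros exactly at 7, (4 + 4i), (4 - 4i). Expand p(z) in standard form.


The polynomial is p(z) = ∏_{α ∈ S} (z − α), where S = {7, (4 + 4i), (4 - 4i)}.
Expanding the product yields: p(z) = z^3 -15·z^2 + 88·z -224.
Note conjugate pairs combine to real quadratics: (z − (4+4i))(z − (4−4i)) = z² − 8z + 32.
The resulting polynomial has degree 3 and real coefficients as required.

p(z) = z^3 -15·z^2 + 88·z -224.


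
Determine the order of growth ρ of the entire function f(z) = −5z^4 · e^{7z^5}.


M(r) = max_{|z|=r} |-5|·|z|^4·|e^{7z^5}| = 5·r^4 · e^{7r^5} (the factors attain their maxima compatibly on |z|=r). Then log M(r) = log 5 + 4·log r + 7r^5, dominated by the last term, so log log M(r) ~ 5·log r. The polynomial factor -5z^4 contributes only a log r term and does not affect the order. ρ = 5.
Therefore ρ = 5.

Order ρ = 5.


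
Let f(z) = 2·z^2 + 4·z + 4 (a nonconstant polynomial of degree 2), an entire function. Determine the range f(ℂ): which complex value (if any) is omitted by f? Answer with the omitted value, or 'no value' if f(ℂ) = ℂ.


Little Picard bounds the complement of f(ℂ) to at most one point.
For every w ∈ ℂ, the equation p(z) − w = 0 is a nonconstant polynomial in z and hence has at least one root by the fundamental theorem of algebra. So p is surjective onto ℂ, omitting no value.

Omitted value: no value.


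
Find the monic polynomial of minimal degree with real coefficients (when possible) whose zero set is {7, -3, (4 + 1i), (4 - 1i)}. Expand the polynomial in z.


The polynomial is p(z) = ∏_{α ∈ S} (z − α), where S = {7, -3, (4 + 1i), (4 - 1i)}.
Expanding the product yields: p(z) = z^4 -12·z^3 + 28·z^2 + 100·z -357.
Note conjugate pairs combine to real quadratics: (z − (4+1i))(z − (4−1i)) = z² − 8z + 17.
The resulting polynomial has degree 4 and real coefficients as required.

p(z) = z^4 -12·z^3 + 28·z^2 + 100·z -357.


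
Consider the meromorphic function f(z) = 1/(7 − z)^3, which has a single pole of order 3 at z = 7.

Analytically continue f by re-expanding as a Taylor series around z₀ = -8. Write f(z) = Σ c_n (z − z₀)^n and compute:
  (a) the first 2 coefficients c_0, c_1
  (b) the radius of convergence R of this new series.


Let w = z − z₀, so z = z₀ + w.
Then 7 − z = 7 − (z₀ + w) = (7 − z₀) − w = 15 − w.
f(z) = 1/(15 − w)^3 = (1/(15)^3) · (1 − w/(15))^{−3}.
By the binomial series (1−u)^{−3} = Σ_{n≥0} C(n+2, 2) u^n for |u|<1, with u = w/(15):
  c_n = C(n+2, 2) / (15)^(n+3).
  c_0 = 1/(15)^3 = 1/3375.
  c_1 = 3/(15)^4 = 1/16875.
The series is valid for |w/d| < 1, i.e. |z − z₀| < |d|.
Radius of convergence: R = |7 − z₀| = |15| = 15 (distance from z₀ to the singularity z = 7).

c_0 = 1/3375, c_1 = 1/16875; R = 15.
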